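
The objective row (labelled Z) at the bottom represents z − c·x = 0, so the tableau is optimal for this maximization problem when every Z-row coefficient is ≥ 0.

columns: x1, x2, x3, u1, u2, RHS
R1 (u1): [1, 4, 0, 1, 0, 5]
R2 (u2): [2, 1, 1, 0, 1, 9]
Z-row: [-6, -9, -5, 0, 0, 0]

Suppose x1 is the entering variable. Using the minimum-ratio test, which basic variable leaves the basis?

u2

Column x1 entries and ratios — u1: 5/1 = 5; u2: 9/2 = 9/2.
Smallest ratio is 9/2 in the row of u2, so u2 leaves.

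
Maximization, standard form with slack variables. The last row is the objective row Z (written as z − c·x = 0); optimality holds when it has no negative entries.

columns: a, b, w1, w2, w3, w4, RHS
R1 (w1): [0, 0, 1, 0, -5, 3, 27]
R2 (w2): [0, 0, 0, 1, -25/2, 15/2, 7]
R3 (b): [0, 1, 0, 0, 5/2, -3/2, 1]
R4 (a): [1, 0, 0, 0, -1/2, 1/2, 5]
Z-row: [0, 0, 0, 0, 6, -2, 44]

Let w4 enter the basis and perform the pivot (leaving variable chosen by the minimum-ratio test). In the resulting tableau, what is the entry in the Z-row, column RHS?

688/15

Ratio test on column w4 — row 1: 27/3 = 9; row 2: 7/(15/2) = 14/15; row 3: entry -3/2 ≤ 0; row 4: 5/(1/2) = 10. Minimum is 14/15 at row 2 (w2 leaves); pivot element 15/2.
Divide row 2 by 15/2; eliminate column w4 from the other rows.
Z-row update in column RHS: 44 − (-2)·(14/15) = 688/15.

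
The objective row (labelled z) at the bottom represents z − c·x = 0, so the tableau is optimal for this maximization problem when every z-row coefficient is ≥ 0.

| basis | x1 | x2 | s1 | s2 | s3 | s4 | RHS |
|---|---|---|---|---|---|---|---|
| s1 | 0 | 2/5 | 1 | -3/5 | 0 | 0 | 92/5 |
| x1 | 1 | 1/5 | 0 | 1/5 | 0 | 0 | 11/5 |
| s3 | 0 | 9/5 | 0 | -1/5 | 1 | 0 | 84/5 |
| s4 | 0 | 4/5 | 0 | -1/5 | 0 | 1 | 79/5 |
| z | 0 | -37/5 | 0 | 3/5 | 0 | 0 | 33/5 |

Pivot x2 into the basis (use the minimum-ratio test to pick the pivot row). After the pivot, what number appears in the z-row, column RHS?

227/3

Ratio test on column x2 — row 1: (92/5)/(2/5) = 46; row 2: (11/5)/(1/5) = 11; row 3: (84/5)/(9/5) = 28/3; row 4: (79/5)/(4/5) = 79/4. Minimum is 28/3 at row 3 (s3 leaves); pivot element 9/5.
Divide row 3 by 9/5; eliminate column x2 from the other rows.
z-row update in column RHS: 33/5 − (-37/5)·(28/3) = 227/3.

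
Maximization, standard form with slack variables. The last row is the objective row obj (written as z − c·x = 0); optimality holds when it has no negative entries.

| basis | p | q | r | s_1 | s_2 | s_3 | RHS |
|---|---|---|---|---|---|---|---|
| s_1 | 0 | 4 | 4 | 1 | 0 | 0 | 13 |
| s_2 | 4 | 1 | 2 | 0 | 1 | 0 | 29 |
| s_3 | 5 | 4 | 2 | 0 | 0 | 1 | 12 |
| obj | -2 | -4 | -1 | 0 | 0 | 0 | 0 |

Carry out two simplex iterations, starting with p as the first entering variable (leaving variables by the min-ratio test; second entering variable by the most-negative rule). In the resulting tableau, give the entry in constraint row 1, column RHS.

Ratio test on column p — row 1: entry 0 ≤ 0; row 2: 29/4 = 29/4; row 3: 12/5 = 12/5. Minimum is 12/5 at row 3 (s_3 leaves); pivot element 5.
Divide row 3 by 5; eliminate column p from the other rows.
Second iteration: most negative obj-row entry is -12/5 in column q, so q enters.
Ratio test on column q — row 1: 13/4 = 13/4; row 2: entry -11/5 ≤ 0; row 3: (12/5)/(4/5) = 3. Minimum is 3 at row 3 (p leaves); pivot element 4/5.
Divide row 3 by 4/5; eliminate column q from the other rows.
After both pivots, the entry at constraint row 1, column RHS is 1.

1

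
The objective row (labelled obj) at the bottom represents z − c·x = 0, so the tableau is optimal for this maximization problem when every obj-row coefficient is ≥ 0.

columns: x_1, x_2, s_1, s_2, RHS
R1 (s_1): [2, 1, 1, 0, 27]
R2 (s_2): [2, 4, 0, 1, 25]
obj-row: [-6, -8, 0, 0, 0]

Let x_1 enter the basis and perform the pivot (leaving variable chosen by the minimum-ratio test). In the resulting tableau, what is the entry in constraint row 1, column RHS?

2

Ratio test on column x_1 — row 1: 27/2 = 27/2; row 2: 25/2 = 25/2. Minimum is 25/2 at row 2 (s_2 leaves); pivot element 2.
Divide row 2 by 2; eliminate column x_1 from the other rows.
Row 1 update in column RHS: 27 − 2·(25/2) = 2.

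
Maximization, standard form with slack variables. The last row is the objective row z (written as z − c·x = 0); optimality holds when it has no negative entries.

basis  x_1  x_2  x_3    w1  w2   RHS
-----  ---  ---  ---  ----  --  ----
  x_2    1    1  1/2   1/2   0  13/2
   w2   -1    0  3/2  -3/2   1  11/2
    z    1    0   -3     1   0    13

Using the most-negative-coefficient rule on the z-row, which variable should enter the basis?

Negative z-row entries: x_3: -3.
The most negative is -3 in column x_3, so x_3 enters.

x_3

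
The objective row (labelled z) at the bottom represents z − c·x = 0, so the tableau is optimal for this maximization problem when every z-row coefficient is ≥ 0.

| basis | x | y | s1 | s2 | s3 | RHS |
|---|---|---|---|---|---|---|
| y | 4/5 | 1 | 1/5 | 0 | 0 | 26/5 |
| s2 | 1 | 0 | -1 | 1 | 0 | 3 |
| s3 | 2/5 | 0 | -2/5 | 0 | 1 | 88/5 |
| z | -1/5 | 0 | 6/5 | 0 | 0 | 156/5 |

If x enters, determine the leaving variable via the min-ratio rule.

s2

Column x entries and ratios — y: (26/5)/(4/5) = 13/2; s2: 3/1 = 3; s3: (88/5)/(2/5) = 44.
Smallest ratio is 3 in the row of s2, so s2 leaves.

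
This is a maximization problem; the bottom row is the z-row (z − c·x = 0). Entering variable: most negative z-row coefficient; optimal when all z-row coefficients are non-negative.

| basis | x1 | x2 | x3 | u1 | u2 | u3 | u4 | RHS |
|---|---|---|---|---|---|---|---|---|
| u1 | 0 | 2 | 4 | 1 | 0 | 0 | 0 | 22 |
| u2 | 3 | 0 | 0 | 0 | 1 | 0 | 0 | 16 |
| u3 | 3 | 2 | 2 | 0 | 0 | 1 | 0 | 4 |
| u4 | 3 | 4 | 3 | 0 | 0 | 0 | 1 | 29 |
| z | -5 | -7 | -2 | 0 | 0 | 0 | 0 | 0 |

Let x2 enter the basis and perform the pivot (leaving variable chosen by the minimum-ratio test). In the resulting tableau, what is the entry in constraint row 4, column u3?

Ratio test on column x2 — row 1: 22/2 = 11; row 2: entry 0 ≤ 0; row 3: 4/2 = 2; row 4: 29/4 = 29/4. Minimum is 2 at row 3 (u3 leaves); pivot element 2.
Divide row 3 by 2; eliminate column x2 from the other rows.
Row 4 update in column u3: 0 − 4·(1/2) = -2.

-2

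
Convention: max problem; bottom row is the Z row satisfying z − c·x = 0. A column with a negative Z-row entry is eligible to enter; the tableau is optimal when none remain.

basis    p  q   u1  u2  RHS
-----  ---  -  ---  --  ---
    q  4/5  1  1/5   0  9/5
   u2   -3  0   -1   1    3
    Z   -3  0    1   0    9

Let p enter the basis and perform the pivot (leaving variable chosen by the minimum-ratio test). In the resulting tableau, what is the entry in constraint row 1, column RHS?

9/4

Ratio test on column p — row 1: (9/5)/(4/5) = 9/4; row 2: entry -3 ≤ 0. Minimum is 9/4 at row 1 (q leaves); pivot element 4/5.
Divide row 1 by 4/5; eliminate column p from the other rows.
In the new row 1, the RHS entry is the old entry divided by the pivot: (9/5)/(4/5) = 9/4.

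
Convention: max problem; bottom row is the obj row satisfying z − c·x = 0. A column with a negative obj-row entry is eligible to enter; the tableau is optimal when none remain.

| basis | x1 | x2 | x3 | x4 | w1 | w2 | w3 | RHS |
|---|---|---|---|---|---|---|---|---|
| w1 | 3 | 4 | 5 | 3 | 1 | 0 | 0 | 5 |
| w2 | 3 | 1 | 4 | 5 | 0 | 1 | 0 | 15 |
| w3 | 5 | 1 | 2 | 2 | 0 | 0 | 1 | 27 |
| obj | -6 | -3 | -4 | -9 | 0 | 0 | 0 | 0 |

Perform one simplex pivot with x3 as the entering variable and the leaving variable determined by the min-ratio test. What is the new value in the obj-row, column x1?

-18/5

Ratio test on column x3 — row 1: 5/5 = 1; row 2: 15/4 = 15/4; row 3: 27/2 = 27/2. Minimum is 1 at row 1 (w1 leaves); pivot element 5.
Divide row 1 by 5; eliminate column x3 from the other rows.
obj-row update in column x1: -6 − (-4)·(3/5) = -18/5.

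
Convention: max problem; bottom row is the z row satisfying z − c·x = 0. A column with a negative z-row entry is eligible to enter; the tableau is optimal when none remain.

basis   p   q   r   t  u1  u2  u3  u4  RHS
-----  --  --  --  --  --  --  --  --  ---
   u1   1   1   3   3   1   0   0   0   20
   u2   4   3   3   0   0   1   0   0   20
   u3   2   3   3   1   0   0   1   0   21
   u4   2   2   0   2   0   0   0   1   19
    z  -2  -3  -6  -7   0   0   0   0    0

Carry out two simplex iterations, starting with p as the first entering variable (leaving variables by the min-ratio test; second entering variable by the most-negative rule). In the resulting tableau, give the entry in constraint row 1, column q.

Ratio test on column p — row 1: 20/1 = 20; row 2: 20/4 = 5; row 3: 21/2 = 21/2; row 4: 19/2 = 19/2. Minimum is 5 at row 2 (u2 leaves); pivot element 4.
Divide row 2 by 4; eliminate column p from the other rows.
Second iteration: most negative z-row entry is -7 in column t, so t enters.
Ratio test on column t — row 1: 15/3 = 5; row 2: entry 0 ≤ 0; row 3: 11/1 = 11; row 4: 9/2 = 9/2. Minimum is 9/2 at row 4 (u4 leaves); pivot element 2.
Divide row 4 by 2; eliminate column t from the other rows.
After both pivots, the entry at constraint row 1, column q is -1/2.

-1/2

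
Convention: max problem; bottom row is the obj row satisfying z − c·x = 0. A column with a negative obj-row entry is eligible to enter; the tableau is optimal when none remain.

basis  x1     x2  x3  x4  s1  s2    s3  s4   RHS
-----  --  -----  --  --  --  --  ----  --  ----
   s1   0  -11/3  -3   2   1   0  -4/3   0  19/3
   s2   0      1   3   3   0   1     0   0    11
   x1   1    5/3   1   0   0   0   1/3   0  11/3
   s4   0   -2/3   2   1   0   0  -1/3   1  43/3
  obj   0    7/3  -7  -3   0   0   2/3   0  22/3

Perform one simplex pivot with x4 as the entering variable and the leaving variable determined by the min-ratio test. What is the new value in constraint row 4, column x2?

7/6

Ratio test on column x4 — row 1: (19/3)/2 = 19/6; row 2: 11/3 = 11/3; row 3: entry 0 ≤ 0; row 4: (43/3)/1 = 43/3. Minimum is 19/6 at row 1 (s1 leaves); pivot element 2.
Divide row 1 by 2; eliminate column x4 from the other rows.
Row 4 update in column x2: -2/3 − 1·(-11/6) = 7/6.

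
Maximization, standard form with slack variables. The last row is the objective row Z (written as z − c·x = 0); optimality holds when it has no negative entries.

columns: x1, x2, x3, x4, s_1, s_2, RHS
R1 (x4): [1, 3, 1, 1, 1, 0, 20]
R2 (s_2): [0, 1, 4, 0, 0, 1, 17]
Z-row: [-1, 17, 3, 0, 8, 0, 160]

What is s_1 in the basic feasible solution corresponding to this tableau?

s_1 is not in the basis, so in the current basic feasible solution s_1 = 0.

0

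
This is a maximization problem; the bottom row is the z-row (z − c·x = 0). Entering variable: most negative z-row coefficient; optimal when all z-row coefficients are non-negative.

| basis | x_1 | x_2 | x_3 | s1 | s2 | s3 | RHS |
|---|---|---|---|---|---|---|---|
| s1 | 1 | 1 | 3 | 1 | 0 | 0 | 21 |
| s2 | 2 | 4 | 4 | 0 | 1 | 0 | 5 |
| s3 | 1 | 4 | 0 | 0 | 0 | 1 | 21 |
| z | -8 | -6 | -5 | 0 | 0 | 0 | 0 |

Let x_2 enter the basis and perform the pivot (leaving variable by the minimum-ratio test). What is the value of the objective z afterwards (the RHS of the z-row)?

15/2

Ratio test on column x_2 — row 1: 21/1 = 21; row 2: 5/4 = 5/4; row 3: 21/4 = 21/4. Minimum is 5/4 at row 2 (s2 leaves); pivot element 4.
Pivot on row 2; the z-row RHS becomes 0 − (-6)·(5/4) = 15/2.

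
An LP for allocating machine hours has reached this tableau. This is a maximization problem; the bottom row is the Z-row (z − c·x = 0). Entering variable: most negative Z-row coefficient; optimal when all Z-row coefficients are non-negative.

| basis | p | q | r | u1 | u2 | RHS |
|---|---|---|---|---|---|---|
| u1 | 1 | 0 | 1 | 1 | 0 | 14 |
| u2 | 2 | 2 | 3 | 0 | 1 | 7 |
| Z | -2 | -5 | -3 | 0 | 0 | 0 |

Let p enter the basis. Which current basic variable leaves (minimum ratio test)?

u2

Column p entries and ratios — u1: 14/1 = 14; u2: 7/2 = 7/2.
Smallest ratio is 7/2 in the row of u2, so u2 leaves.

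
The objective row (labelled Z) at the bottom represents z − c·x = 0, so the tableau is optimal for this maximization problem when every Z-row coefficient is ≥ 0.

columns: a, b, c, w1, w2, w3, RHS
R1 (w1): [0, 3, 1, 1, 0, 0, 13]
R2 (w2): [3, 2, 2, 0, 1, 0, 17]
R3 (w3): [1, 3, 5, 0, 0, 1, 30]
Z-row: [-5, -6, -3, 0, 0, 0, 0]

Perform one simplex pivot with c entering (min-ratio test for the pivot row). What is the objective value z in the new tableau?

Ratio test on column c — row 1: 13/1 = 13; row 2: 17/2 = 17/2; row 3: 30/5 = 6. Minimum is 6 at row 3 (w3 leaves); pivot element 5.
Pivot on row 3; the Z-row RHS becomes 0 − (-3)·6 = 18.

18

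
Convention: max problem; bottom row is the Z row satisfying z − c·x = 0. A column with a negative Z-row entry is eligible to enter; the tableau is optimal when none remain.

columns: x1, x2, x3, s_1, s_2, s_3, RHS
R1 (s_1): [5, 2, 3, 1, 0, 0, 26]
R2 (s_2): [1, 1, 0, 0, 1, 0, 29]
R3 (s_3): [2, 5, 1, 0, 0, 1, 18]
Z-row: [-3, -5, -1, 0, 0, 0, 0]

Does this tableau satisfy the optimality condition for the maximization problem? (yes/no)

The Z-row has a negative entry -5 in column x2, so it is not optimal.

no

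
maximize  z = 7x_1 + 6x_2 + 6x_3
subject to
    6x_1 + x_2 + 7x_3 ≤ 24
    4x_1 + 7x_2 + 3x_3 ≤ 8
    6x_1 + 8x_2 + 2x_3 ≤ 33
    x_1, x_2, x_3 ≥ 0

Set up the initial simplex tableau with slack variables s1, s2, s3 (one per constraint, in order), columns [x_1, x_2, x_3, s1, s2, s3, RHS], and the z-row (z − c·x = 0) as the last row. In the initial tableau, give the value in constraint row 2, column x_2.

Constraint 2 has coefficient 7 on x_2.

7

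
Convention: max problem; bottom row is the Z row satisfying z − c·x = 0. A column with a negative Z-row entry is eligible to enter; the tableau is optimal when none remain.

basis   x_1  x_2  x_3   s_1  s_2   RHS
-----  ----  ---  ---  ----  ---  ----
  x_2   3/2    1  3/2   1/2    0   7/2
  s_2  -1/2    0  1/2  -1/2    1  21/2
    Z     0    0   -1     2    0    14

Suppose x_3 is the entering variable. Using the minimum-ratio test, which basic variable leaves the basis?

Column x_3 entries and ratios — x_2: (7/2)/(3/2) = 7/3; s_2: (21/2)/(1/2) = 21.
Smallest ratio is 7/3 in the row of x_2, so x_2 leaves.

x_2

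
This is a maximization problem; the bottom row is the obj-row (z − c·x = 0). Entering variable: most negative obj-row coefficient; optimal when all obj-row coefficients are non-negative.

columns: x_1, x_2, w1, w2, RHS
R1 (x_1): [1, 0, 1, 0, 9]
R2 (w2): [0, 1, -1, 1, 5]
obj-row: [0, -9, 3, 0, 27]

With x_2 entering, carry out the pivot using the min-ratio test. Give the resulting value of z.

72

Ratio test on column x_2 — row 1: entry 0 ≤ 0; row 2: 5/1 = 5. Minimum is 5 at row 2 (w2 leaves); pivot element 1.
Pivot on row 2; the obj-row RHS becomes 27 − (-9)·5 = 72.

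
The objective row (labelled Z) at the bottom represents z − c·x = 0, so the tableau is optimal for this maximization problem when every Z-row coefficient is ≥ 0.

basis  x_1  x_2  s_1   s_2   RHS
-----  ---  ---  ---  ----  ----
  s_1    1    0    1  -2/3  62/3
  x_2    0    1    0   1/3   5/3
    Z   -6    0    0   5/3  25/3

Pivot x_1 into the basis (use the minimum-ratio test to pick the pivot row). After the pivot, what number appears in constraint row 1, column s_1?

Ratio test on column x_1 — row 1: (62/3)/1 = 62/3; row 2: entry 0 ≤ 0. Minimum is 62/3 at row 1 (s_1 leaves); pivot element 1.
Divide row 1 by 1; eliminate column x_1 from the other rows.
In the new row 1, the s_1 entry is the old entry divided by the pivot: 1/1 = 1.

1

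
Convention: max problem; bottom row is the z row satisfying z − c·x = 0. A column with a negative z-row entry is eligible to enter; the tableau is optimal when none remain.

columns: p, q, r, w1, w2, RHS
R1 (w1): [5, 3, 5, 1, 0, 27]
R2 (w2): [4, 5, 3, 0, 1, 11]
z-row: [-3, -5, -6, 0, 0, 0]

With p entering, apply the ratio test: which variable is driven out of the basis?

Column p entries and ratios — w1: 27/5 = 27/5; w2: 11/4 = 11/4.
Smallest ratio is 11/4 in the row of w2, so w2 leaves.

w2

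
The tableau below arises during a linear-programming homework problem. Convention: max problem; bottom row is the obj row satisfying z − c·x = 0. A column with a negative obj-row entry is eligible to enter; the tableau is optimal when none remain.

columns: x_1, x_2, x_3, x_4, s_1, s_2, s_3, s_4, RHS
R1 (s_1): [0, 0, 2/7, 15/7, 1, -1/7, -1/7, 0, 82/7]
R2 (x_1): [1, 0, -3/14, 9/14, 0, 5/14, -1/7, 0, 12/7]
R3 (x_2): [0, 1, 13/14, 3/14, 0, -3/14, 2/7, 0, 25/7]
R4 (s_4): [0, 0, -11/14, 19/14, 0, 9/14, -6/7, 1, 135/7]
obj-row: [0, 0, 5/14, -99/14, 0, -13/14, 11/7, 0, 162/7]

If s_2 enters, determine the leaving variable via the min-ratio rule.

x_1

Column s_2 entries and ratios — s_1: -1/7 ≤ 0, skip; x_1: (12/7)/(5/14) = 24/5; x_2: -3/14 ≤ 0, skip; s_4: (135/7)/(9/14) = 30.
Smallest ratio is 24/5 in the row of x_1, so x_1 leaves.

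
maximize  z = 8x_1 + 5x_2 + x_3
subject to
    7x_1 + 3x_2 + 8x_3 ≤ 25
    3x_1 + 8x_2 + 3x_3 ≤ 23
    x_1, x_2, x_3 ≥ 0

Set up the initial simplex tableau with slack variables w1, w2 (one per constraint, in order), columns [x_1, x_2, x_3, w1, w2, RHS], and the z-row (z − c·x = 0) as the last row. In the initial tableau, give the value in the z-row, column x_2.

The z-row carries the negated objective coefficients: the x_2 entry is -5.

-5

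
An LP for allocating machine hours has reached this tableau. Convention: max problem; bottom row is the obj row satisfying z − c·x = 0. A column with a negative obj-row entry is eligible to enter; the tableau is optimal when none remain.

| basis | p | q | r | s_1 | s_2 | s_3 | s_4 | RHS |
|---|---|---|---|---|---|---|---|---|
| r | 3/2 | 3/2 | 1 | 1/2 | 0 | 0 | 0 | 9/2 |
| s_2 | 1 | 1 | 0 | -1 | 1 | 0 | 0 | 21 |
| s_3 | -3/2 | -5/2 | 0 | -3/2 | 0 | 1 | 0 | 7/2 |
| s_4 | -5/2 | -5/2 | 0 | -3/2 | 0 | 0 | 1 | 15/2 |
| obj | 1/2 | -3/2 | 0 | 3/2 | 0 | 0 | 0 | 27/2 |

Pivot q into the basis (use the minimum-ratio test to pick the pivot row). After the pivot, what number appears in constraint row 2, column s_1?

Ratio test on column q — row 1: (9/2)/(3/2) = 3; row 2: 21/1 = 21; row 3: entry -5/2 ≤ 0; row 4: entry -5/2 ≤ 0. Minimum is 3 at row 1 (r leaves); pivot element 3/2.
Divide row 1 by 3/2; eliminate column q from the other rows.
Row 2 update in column s_1: -1 − 1·(1/3) = -4/3.

-4/3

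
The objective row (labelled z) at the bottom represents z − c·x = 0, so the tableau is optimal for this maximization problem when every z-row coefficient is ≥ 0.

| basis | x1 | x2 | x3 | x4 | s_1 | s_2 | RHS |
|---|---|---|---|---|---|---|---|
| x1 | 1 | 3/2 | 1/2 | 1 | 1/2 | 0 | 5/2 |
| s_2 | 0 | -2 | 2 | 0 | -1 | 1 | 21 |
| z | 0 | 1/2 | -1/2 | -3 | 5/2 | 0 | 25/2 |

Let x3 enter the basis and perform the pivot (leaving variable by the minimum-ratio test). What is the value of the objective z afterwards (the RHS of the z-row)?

Ratio test on column x3 — row 1: (5/2)/(1/2) = 5; row 2: 21/2 = 21/2. Minimum is 5 at row 1 (x1 leaves); pivot element 1/2.
Pivot on row 1; the z-row RHS becomes 25/2 − (-1/2)·5 = 15.

15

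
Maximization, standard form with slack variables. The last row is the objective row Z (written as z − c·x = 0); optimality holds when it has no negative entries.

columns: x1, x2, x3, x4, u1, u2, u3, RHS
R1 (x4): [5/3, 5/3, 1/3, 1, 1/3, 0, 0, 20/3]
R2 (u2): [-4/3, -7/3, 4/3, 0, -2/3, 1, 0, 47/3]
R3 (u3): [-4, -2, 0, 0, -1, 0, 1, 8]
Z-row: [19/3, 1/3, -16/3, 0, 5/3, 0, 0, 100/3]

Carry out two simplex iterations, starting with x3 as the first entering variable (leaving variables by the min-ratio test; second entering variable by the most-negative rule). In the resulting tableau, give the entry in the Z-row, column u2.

Ratio test on column x3 — row 1: (20/3)/(1/3) = 20; row 2: (47/3)/(4/3) = 47/4; row 3: entry 0 ≤ 0. Minimum is 47/4 at row 2 (u2 leaves); pivot element 4/3.
Divide row 2 by 4/3; eliminate column x3 from the other rows.
Second iteration: most negative Z-row entry is -9 in column x2, so x2 enters.
Ratio test on column x2 — row 1: (11/4)/(9/4) = 11/9; row 2: entry -7/4 ≤ 0; row 3: entry -2 ≤ 0. Minimum is 11/9 at row 1 (x4 leaves); pivot element 9/4.
Divide row 1 by 9/4; eliminate column x2 from the other rows.
After both pivots, the entry at the Z-row, column u2 is 3.

3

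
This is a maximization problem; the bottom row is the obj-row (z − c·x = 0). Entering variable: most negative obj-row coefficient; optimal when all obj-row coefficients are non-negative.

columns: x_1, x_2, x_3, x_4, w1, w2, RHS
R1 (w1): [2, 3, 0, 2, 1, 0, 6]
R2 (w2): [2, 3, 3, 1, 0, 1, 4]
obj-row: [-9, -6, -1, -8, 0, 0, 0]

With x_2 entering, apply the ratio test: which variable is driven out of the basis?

Column x_2 entries and ratios — w1: 6/3 = 2; w2: 4/3 = 4/3.
Smallest ratio is 4/3 in the row of w2, so w2 leaves.

w2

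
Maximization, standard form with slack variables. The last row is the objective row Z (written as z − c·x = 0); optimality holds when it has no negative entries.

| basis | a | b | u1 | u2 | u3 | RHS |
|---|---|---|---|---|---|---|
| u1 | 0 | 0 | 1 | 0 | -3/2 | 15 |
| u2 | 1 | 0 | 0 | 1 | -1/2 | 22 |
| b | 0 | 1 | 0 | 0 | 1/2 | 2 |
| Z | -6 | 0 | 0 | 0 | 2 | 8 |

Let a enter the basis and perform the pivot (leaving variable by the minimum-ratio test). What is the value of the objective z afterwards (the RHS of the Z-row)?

Ratio test on column a — row 1: entry 0 ≤ 0; row 2: 22/1 = 22; row 3: entry 0 ≤ 0. Minimum is 22 at row 2 (u2 leaves); pivot element 1.
Pivot on row 2; the Z-row RHS becomes 8 − (-6)·22 = 140.

140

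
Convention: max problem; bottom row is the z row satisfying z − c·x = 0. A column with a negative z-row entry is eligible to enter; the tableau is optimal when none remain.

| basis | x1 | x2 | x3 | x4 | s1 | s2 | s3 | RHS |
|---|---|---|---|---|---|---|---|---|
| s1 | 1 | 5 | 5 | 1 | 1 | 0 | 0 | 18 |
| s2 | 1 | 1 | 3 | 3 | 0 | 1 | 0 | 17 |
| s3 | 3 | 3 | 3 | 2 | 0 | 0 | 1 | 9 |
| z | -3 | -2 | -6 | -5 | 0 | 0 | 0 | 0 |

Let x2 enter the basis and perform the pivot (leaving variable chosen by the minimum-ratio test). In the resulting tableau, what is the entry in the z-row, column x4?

-11/3

Ratio test on column x2 — row 1: 18/5 = 18/5; row 2: 17/1 = 17; row 3: 9/3 = 3. Minimum is 3 at row 3 (s3 leaves); pivot element 3.
Divide row 3 by 3; eliminate column x2 from the other rows.
z-row update in column x4: -5 − (-2)·(2/3) = -11/3.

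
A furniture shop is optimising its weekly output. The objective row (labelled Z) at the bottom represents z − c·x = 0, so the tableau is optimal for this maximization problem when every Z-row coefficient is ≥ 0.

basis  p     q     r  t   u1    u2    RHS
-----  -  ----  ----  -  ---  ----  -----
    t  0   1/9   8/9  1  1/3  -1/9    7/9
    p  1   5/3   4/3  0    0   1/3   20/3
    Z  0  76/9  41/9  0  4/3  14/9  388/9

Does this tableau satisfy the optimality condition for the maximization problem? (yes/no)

yes

Every Z-row coefficient is ≥ 0, so the tableau is optimal.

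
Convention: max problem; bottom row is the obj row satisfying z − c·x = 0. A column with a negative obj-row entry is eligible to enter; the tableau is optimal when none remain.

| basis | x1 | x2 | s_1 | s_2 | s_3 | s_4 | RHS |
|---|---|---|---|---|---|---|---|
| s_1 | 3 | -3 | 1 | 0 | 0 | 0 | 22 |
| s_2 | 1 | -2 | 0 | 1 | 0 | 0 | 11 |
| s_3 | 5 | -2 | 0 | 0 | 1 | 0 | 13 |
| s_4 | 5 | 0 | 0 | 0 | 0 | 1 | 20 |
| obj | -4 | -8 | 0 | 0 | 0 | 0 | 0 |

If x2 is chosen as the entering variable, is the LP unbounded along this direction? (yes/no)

Every constraint-row entry in column x2 is ≤ 0, so increasing x2 is unbounded.

yes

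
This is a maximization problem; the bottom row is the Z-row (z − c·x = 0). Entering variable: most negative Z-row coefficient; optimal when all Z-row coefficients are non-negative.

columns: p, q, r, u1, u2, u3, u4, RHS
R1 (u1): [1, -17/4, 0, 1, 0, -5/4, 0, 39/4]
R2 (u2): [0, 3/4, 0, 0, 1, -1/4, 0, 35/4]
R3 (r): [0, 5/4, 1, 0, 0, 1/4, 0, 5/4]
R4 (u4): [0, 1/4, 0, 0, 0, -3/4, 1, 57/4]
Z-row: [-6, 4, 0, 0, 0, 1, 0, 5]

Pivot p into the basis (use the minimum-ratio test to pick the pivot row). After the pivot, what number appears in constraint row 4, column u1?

Ratio test on column p — row 1: (39/4)/1 = 39/4; row 2: entry 0 ≤ 0; row 3: entry 0 ≤ 0; row 4: entry 0 ≤ 0. Minimum is 39/4 at row 1 (u1 leaves); pivot element 1.
Divide row 1 by 1; eliminate column p from the other rows.
Row 4 update in column u1: 0 − 0·1 = 0.

0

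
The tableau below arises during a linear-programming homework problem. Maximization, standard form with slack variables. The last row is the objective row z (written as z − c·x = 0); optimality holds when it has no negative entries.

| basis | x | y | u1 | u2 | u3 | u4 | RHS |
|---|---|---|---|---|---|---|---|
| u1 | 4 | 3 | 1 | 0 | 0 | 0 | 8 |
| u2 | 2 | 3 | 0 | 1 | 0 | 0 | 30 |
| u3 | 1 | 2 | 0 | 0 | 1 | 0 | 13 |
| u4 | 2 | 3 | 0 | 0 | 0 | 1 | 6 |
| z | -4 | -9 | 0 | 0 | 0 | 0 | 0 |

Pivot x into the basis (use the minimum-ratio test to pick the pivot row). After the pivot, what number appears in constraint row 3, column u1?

-1/4

Ratio test on column x — row 1: 8/4 = 2; row 2: 30/2 = 15; row 3: 13/1 = 13; row 4: 6/2 = 3. Minimum is 2 at row 1 (u1 leaves); pivot element 4.
Divide row 1 by 4; eliminate column x from the other rows.
Row 3 update in column u1: 0 − 1·(1/4) = -1/4.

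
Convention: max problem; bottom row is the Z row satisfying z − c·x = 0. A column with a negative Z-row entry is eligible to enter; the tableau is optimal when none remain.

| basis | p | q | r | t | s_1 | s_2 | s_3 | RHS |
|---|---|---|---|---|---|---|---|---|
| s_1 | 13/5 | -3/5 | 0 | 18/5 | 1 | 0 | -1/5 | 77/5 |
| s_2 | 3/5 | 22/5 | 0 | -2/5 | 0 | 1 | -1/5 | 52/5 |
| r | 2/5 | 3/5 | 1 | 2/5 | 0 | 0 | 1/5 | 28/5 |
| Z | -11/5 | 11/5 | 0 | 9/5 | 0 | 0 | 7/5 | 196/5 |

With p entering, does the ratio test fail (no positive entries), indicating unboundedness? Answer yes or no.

no

Column p has positive entries in row(s) 1, 2, 3, so the ratio test bounds it — not unbounded.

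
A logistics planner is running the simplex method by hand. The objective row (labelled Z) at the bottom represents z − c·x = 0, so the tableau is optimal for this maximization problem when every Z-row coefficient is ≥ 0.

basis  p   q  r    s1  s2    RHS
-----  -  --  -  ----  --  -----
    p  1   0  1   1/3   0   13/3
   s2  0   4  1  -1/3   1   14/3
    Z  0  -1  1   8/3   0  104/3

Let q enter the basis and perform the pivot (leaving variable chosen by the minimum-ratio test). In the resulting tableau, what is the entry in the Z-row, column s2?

1/4

Ratio test on column q — row 1: entry 0 ≤ 0; row 2: (14/3)/4 = 7/6. Minimum is 7/6 at row 2 (s2 leaves); pivot element 4.
Divide row 2 by 4; eliminate column q from the other rows.
Z-row update in column s2: 0 − (-1)·(1/4) = 1/4.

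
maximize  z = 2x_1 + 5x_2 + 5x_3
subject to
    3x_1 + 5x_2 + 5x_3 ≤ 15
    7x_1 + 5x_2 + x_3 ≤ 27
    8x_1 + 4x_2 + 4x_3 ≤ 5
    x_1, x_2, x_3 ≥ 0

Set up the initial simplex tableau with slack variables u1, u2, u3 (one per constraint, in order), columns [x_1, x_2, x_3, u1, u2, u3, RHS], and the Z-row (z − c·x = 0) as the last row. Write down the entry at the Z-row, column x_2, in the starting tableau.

The Z-row carries the negated objective coefficients: the x_2 entry is -5.

-5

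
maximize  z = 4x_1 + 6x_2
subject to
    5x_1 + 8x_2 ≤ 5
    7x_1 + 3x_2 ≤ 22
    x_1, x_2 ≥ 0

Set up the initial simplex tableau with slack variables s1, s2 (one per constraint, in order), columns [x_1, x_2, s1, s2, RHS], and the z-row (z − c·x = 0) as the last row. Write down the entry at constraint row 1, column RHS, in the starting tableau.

5

The RHS of constraint 1 is b_1 = 5.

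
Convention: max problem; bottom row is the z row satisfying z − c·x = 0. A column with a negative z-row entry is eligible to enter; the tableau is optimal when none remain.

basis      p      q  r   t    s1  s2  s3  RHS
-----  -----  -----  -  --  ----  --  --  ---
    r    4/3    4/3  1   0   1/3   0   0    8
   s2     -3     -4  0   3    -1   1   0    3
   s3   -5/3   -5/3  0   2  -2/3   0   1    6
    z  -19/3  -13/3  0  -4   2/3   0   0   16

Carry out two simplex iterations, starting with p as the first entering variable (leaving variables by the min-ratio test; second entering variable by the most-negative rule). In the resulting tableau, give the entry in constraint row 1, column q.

Ratio test on column p — row 1: 8/(4/3) = 6; row 2: entry -3 ≤ 0; row 3: entry -5/3 ≤ 0. Minimum is 6 at row 1 (r leaves); pivot element 4/3.
Divide row 1 by 4/3; eliminate column p from the other rows.
Second iteration: most negative z-row entry is -4 in column t, so t enters.
Ratio test on column t — row 1: entry 0 ≤ 0; row 2: 21/3 = 7; row 3: 16/2 = 8. Minimum is 7 at row 2 (s2 leaves); pivot element 3.
Divide row 2 by 3; eliminate column t from the other rows.
After both pivots, the entry at constraint row 1, column q is 1.

1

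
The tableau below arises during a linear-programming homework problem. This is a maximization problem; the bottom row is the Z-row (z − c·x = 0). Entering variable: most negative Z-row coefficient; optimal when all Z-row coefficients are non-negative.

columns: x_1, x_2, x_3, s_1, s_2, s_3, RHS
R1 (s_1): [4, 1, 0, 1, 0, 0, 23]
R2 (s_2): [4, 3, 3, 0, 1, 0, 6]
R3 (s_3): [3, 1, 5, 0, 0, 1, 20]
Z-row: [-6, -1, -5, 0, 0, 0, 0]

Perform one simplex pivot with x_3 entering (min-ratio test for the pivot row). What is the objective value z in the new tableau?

Ratio test on column x_3 — row 1: entry 0 ≤ 0; row 2: 6/3 = 2; row 3: 20/5 = 4. Minimum is 2 at row 2 (s_2 leaves); pivot element 3.
Pivot on row 2; the Z-row RHS becomes 0 − (-5)·2 = 10.

10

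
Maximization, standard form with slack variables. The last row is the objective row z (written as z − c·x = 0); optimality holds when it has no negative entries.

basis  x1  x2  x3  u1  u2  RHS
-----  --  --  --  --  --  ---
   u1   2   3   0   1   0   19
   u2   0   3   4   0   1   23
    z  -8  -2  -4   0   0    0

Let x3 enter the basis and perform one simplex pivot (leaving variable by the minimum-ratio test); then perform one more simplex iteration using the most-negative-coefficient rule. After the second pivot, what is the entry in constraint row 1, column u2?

0

Ratio test on column x3 — row 1: entry 0 ≤ 0; row 2: 23/4 = 23/4. Minimum is 23/4 at row 2 (u2 leaves); pivot element 4.
Divide row 2 by 4; eliminate column x3 from the other rows.
Second iteration: most negative z-row entry is -8 in column x1, so x1 enters.
Ratio test on column x1 — row 1: 19/2 = 19/2; row 2: entry 0 ≤ 0. Minimum is 19/2 at row 1 (u1 leaves); pivot element 2.
Divide row 1 by 2; eliminate column x1 from the other rows.
After both pivots, the entry at constraint row 1, column u2 is 0.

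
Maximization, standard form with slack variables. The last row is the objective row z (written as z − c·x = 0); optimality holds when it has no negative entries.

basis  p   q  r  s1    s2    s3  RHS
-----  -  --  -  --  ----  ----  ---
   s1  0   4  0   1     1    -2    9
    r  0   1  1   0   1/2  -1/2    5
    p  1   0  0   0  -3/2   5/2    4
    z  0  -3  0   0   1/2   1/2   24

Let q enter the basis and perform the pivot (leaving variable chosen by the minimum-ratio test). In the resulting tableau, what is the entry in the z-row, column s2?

Ratio test on column q — row 1: 9/4 = 9/4; row 2: 5/1 = 5; row 3: entry 0 ≤ 0. Minimum is 9/4 at row 1 (s1 leaves); pivot element 4.
Divide row 1 by 4; eliminate column q from the other rows.
z-row update in column s2: 1/2 − (-3)·(1/4) = 5/4.

5/4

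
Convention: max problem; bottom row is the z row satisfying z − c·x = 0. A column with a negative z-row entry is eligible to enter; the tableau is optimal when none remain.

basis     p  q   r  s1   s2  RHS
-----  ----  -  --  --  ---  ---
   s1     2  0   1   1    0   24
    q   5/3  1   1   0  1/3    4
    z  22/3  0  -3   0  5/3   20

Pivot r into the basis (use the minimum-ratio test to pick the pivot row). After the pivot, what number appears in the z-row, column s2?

Ratio test on column r — row 1: 24/1 = 24; row 2: 4/1 = 4. Minimum is 4 at row 2 (q leaves); pivot element 1.
Divide row 2 by 1; eliminate column r from the other rows.
z-row update in column s2: 5/3 − (-3)·(1/3) = 8/3.

8/3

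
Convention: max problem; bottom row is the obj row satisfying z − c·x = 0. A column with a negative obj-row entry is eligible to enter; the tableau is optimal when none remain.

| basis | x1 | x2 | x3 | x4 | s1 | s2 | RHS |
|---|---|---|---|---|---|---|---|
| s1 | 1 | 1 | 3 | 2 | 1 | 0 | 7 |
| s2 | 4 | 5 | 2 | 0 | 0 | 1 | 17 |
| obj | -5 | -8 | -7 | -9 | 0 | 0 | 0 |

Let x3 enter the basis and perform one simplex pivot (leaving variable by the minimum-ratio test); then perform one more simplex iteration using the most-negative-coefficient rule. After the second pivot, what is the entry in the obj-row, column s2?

Ratio test on column x3 — row 1: 7/3 = 7/3; row 2: 17/2 = 17/2. Minimum is 7/3 at row 1 (s1 leaves); pivot element 3.
Divide row 1 by 3; eliminate column x3 from the other rows.
Second iteration: most negative obj-row entry is -17/3 in column x2, so x2 enters.
Ratio test on column x2 — row 1: (7/3)/(1/3) = 7; row 2: (37/3)/(13/3) = 37/13. Minimum is 37/13 at row 2 (s2 leaves); pivot element 13/3.
Divide row 2 by 13/3; eliminate column x2 from the other rows.
After both pivots, the entry at the obj-row, column s2 is 17/13.

17/13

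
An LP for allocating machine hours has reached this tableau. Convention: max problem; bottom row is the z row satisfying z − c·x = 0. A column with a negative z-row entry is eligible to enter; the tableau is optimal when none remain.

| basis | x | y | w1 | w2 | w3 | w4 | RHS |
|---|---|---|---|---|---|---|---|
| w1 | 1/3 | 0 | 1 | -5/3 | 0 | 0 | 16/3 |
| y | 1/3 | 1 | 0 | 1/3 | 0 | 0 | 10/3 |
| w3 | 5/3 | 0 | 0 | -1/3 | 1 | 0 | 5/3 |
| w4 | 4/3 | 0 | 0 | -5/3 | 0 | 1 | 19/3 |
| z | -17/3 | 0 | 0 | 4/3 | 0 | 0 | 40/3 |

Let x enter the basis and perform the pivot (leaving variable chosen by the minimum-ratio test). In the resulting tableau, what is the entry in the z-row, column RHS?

Ratio test on column x — row 1: (16/3)/(1/3) = 16; row 2: (10/3)/(1/3) = 10; row 3: (5/3)/(5/3) = 1; row 4: (19/3)/(4/3) = 19/4. Minimum is 1 at row 3 (w3 leaves); pivot element 5/3.
Divide row 3 by 5/3; eliminate column x from the other rows.
z-row update in column RHS: 40/3 − (-17/3)·1 = 19.

19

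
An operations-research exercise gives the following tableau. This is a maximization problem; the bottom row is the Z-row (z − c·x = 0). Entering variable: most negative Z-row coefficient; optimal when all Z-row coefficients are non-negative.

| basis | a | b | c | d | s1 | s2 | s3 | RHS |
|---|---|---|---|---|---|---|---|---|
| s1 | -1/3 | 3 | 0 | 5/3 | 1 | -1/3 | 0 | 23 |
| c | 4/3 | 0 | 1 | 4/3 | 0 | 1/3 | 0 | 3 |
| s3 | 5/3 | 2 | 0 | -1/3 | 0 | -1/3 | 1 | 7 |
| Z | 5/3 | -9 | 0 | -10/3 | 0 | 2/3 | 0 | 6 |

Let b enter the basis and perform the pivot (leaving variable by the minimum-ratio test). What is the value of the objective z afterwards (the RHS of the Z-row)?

Ratio test on column b — row 1: 23/3 = 23/3; row 2: entry 0 ≤ 0; row 3: 7/2 = 7/2. Minimum is 7/2 at row 3 (s3 leaves); pivot element 2.
Pivot on row 3; the Z-row RHS becomes 6 − (-9)·(7/2) = 75/2.

75/2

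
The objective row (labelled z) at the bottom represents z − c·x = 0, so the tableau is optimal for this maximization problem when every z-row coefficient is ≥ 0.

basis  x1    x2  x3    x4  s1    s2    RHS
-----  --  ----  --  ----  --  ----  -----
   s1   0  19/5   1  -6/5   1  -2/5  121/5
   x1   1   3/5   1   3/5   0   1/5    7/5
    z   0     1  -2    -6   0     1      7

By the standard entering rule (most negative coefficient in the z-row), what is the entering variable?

x4

Negative z-row entries: x3: -2, x4: -6.
The most negative is -6 in column x4, so x4 enters.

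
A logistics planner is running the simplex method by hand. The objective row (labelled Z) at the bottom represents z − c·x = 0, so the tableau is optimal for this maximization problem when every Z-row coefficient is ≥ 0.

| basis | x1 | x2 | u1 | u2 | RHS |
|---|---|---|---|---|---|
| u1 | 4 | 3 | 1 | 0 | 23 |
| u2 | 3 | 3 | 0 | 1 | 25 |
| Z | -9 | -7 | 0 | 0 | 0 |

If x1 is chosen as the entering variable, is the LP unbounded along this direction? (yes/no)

no

Column x1 has positive entries in row(s) 1, 2, so the ratio test bounds it — not unbounded.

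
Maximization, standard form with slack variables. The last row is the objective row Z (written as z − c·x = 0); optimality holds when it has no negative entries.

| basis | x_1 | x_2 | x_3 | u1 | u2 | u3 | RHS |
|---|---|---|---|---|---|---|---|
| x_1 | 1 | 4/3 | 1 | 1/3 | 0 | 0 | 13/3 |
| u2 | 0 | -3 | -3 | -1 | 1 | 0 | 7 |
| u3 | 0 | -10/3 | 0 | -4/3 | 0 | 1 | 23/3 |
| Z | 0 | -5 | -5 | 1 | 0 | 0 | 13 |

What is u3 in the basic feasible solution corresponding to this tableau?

23/3

u3 is basic (row 3); its value is the RHS of that row, 23/3.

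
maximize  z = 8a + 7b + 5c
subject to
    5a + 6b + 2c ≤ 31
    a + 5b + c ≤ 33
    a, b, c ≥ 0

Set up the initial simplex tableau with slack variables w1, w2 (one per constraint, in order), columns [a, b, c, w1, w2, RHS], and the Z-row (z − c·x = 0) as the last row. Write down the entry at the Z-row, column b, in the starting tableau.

The Z-row carries the negated objective coefficients: the b entry is -7.

-7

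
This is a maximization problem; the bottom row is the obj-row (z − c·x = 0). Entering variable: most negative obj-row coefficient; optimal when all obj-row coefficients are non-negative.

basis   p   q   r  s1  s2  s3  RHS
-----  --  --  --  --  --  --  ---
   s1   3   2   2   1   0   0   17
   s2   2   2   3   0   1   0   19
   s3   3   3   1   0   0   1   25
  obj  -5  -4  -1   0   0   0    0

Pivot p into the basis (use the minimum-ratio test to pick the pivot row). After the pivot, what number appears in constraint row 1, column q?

2/3

Ratio test on column p — row 1: 17/3 = 17/3; row 2: 19/2 = 19/2; row 3: 25/3 = 25/3. Minimum is 17/3 at row 1 (s1 leaves); pivot element 3.
Divide row 1 by 3; eliminate column p from the other rows.
In the new row 1, the q entry is the old entry divided by the pivot: 2/3 = 2/3.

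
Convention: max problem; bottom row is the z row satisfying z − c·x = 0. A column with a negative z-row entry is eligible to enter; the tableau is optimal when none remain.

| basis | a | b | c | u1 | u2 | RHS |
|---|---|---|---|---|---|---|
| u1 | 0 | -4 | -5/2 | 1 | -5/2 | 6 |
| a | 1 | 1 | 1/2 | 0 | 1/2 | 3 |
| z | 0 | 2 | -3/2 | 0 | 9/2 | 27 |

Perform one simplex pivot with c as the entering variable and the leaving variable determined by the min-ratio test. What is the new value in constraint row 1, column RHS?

Ratio test on column c — row 1: entry -5/2 ≤ 0; row 2: 3/(1/2) = 6. Minimum is 6 at row 2 (a leaves); pivot element 1/2.
Divide row 2 by 1/2; eliminate column c from the other rows.
Row 1 update in column RHS: 6 − (-5/2)·6 = 21.

21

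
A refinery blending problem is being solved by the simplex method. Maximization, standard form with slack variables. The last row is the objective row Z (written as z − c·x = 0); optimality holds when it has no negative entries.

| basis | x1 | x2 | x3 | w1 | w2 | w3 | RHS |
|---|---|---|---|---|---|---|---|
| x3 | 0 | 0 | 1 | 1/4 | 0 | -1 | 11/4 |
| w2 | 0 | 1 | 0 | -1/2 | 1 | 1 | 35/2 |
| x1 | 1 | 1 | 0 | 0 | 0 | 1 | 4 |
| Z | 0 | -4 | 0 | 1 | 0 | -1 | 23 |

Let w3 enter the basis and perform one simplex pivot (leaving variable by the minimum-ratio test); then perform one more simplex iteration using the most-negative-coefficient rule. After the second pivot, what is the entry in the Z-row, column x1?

4

Ratio test on column w3 — row 1: entry -1 ≤ 0; row 2: (35/2)/1 = 35/2; row 3: 4/1 = 4. Minimum is 4 at row 3 (x1 leaves); pivot element 1.
Divide row 3 by 1; eliminate column w3 from the other rows.
Second iteration: most negative Z-row entry is -3 in column x2, so x2 enters.
Ratio test on column x2 — row 1: (27/4)/1 = 27/4; row 2: entry 0 ≤ 0; row 3: 4/1 = 4. Minimum is 4 at row 3 (w3 leaves); pivot element 1.
Divide row 3 by 1; eliminate column x2 from the other rows.
After both pivots, the entry at the Z-row, column x1 is 4.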